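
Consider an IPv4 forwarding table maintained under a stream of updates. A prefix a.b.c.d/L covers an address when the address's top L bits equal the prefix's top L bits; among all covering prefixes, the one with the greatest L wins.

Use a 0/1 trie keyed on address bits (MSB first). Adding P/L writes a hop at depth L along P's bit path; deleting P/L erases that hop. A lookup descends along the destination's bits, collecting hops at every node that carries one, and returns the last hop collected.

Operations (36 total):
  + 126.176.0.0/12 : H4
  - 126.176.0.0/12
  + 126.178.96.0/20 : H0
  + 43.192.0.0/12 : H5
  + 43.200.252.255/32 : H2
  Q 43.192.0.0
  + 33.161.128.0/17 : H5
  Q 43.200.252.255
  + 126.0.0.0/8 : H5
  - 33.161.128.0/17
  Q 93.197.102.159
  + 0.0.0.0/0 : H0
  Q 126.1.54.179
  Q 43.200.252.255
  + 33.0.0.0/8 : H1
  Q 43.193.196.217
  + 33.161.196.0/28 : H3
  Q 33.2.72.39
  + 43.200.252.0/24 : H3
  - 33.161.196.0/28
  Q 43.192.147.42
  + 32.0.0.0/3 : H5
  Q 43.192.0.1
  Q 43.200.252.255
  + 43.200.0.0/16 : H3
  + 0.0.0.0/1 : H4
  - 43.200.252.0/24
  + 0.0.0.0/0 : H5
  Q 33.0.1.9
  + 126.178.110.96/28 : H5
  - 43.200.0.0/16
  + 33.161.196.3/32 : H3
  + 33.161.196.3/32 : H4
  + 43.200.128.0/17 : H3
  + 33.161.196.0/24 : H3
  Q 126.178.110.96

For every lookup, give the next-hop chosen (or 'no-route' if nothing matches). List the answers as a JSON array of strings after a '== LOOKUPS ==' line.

Process each operation:
  + 126.176.0.0/12 (H4) depth=12
  del 126.176.0.0/12 (clear depth 12)
  + 126.178.96.0/20 (H0) depth=20
  + 43.192.0.0/12 (H5) depth=12
  + 43.200.252.255/32 (H2) depth=32
  lookup 43.192.0.0: bits 001010111100 walk d0:-→d1:-→d2:-→d3:-→d4:-→d5:-→d6:-→d7:-→d8:-→d9:-→d10:-→d11:-→d12:H5 -> H5
  + 33.161.128.0/17 (H5) depth=17
  lookup 43.200.252.255: bits 00101011110010001111110011111111 walk d0:-→d1:-→d2:-→d3:-→d4:-→d5:-→d6:-→d7:-→d8:-→d9:-→d10:-→d11:-→d12:H5→d13:-→d14:-→d15:-→d16:-→d17:-→d18:-→d19:-→d20:-→d21:-→d22:-→d23:-→d24:-→d25:-→d26:-→d27:-→d28:-→d29:-→d30:-→d31:-→d32:H2 -> H2
  + 126.0.0.0/8 (H5) depth=8
  del 33.161.128.0/17 (clear depth 17)
  lookup 93.197.102.159: bits 01 walk d0:-→d1:-→d2:- -> no-route
  + 0.0.0.0/0 (H0) depth=0
  lookup 126.1.54.179: bits 01111110 walk d0:H0→d1:-→d2:-→d3:-→d4:-→d5:-→d6:-→d7:-→d8:H5 -> H5
  lookup 43.200.252.255: bits 00101011110010001111110011111111 walk d0:H0→d1:-→d2:-→d3:-→d4:-→d5:-→d6:-→d7:-→d8:-→d9:-→d10:-→d11:-→d12:H5→d13:-→d14:-→d15:-→d16:-→d17:-→d18:-→d19:-→d20:-→d21:-→d22:-→d23:-→d24:-→d25:-→d26:-→d27:-→d28:-→d29:-→d30:-→d31:-→d32:H2 -> H2
  + 33.0.0.0/8 (H1) depth=8
  lookup 43.193.196.217: bits 001010111100 walk d0:H0→d1:-→d2:-→d3:-→d4:-→d5:-→d6:-→d7:-→d8:-→d9:-→d10:-→d11:-→d12:H5 -> H5
  + 33.161.196.0/28 (H3) depth=28
  lookup 33.2.72.39: bits 00100001 walk d0:H0→d1:-→d2:-→d3:-→d4:-→d5:-→d6:-→d7:-→d8:H1 -> H1
  + 43.200.252.0/24 (H3) depth=24
  del 33.161.196.0/28 (clear depth 28)
  lookup 43.192.147.42: bits 001010111100 walk d0:H0→d1:-→d2:-→d3:-→d4:-→d5:-→d6:-→d7:-→d8:-→d9:-→d10:-→d11:-→d12:H5 -> H5
  + 32.0.0.0/3 (H5) depth=3
  lookup 43.192.0.1: bits 001010111100 walk d0:H0→d1:-→d2:-→d3:H5→d4:-→d5:-→d6:-→d7:-→d8:-→d9:-→d10:-→d11:-→d12:H5 -> H5
  lookup 43.200.252.255: bits 00101011110010001111110011111111 walk d0:H0→d1:-→d2:-→d3:H5→d4:-→d5:-→d6:-→d7:-→d8:-→d9:-→d10:-→d11:-→d12:H5→d13:-→d14:-→d15:-→d16:-→d17:-→d18:-→d19:-→d20:-→d21:-→d22:-→d23:-→d24:H3→d25:-→d26:-→d27:-→d28:-→d29:-→d30:-→d31:-→d32:H2 -> H2
  + 43.200.0.0/16 (H3) depth=16
  + 0.0.0.0/1 (H4) depth=1
  del 43.200.252.0/24 (clear depth 24)
  + 0.0.0.0/0 (H5) depth=0
  lookup 33.0.1.9: bits 00100001 walk d0:H5→d1:H4→d2:-→d3:H5→d4:-→d5:-→d6:-→d7:-→d8:H1 -> H1
  + 126.178.110.96/28 (H5) depth=28
  del 43.200.0.0/16 (clear depth 16)
  + 33.161.196.3/32 (H3) depth=32
  + 33.161.196.3/32 (H4) depth=32
  + 43.200.128.0/17 (H3) depth=17
  + 33.161.196.0/24 (H3) depth=24
  lookup 126.178.110.96: bits 0111111010110010011011100110 walk d0:H5→d1:H4→d2:-→d3:-→d4:-→d5:-→d6:-→d7:-→d8:H5→d9:-→d10:-→d11:-→d12:-→d13:-→d14:-→d15:-→d16:-→d17:-→d18:-→d19:-→d20:H0→d21:-→d22:-→d23:-→d24:-→d25:-→d26:-→d27:-→d28:H5 -> H5

== LOOKUPS ==
["H5","H2","no-route","H5","H2","H5","H1","H5","H5","H2","H1","H5"]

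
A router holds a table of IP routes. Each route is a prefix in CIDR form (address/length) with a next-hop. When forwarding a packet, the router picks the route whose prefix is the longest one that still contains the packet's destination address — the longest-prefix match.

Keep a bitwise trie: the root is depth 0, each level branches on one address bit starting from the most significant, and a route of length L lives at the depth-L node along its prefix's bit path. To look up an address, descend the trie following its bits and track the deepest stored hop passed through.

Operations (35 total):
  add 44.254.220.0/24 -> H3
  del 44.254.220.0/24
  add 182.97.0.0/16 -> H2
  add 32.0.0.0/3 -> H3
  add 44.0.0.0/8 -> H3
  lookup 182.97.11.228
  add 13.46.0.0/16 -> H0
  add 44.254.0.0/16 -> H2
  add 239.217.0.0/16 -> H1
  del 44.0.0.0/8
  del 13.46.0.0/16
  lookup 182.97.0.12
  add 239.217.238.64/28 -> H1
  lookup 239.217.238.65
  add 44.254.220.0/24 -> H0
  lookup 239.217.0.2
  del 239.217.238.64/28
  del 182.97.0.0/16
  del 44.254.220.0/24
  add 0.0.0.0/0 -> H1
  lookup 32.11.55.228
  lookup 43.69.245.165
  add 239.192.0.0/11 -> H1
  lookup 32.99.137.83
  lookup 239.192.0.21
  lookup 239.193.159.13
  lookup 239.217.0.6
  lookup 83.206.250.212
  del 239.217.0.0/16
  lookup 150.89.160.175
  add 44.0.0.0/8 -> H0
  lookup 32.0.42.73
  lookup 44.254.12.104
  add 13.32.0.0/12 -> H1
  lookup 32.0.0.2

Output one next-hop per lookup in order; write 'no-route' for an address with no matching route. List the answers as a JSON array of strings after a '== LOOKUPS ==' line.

Apply in order:
  + 44.254.220.0/24 (H3) depth=24
  - 44.254.220.0/24 clear@24
  + 182.97.0.0/16 (H2) depth=16
  + 32.0.0.0/3 (H3) depth=3
  + 44.0.0.0/8 (H3) depth=8
  ? 182.97.11.228  path d0:-→d1:-→d2:-→d3:-→d4:-→d5:-→d6:-→d7:-→d8:-→d9:-→d10:-→d11:-→d12:-→d13:-→d14:-→d15:-→d16:H2  best=H2
  + 13.46.0.0/16 (H0) depth=16
  + 44.254.0.0/16 (H2) depth=16
  + 239.217.0.0/16 (H1) depth=16
  - 44.0.0.0/8 clear@8
  - 13.46.0.0/16 clear@16
  ? 182.97.0.12  path d0:-→d1:-→d2:-→d3:-→d4:-→d5:-→d6:-→d7:-→d8:-→d9:-→d10:-→d11:-→d12:-→d13:-→d14:-→d15:-→d16:H2  best=H2
  + 239.217.238.64/28 (H1) depth=28
  ? 239.217.238.65  path d0:-→d1:-→d2:-→d3:-→d4:-→d5:-→d6:-→d7:-→d8:-→d9:-→d10:-→d11:-→d12:-→d13:-→d14:-→d15:-→d16:H1→d17:-→d18:-→d19:-→d20:-→d21:-→d22:-→d23:-→d24:-→d25:-→d26:-→d27:-→d28:H1  best=H1
  + 44.254.220.0/24 (H0) depth=24
  ? 239.217.0.2  path d0:-→d1:-→d2:-→d3:-→d4:-→d5:-→d6:-→d7:-→d8:-→d9:-→d10:-→d11:-→d12:-→d13:-→d14:-→d15:-→d16:H1  best=H1
  - 239.217.238.64/28 clear@28
  - 182.97.0.0/16 clear@16
  - 44.254.220.0/24 clear@24
  + 0.0.0.0/0 (H1) depth=0
  ? 32.11.55.228  path d0:H1→d1:-→d2:-→d3:H3→d4:-  best=H3
  ? 43.69.245.165  path d0:H1→d1:-→d2:-→d3:H3→d4:-→d5:-  best=H3
  + 239.192.0.0/11 (H1) depth=11
  ? 32.99.137.83  path d0:H1→d1:-→d2:-→d3:H3→d4:-  best=H3
  ? 239.192.0.21  path d0:H1→d1:-→d2:-→d3:-→d4:-→d5:-→d6:-→d7:-→d8:-→d9:-→d10:-→d11:H1  best=H1
  ? 239.193.159.13  path d0:H1→d1:-→d2:-→d3:-→d4:-→d5:-→d6:-→d7:-→d8:-→d9:-→d10:-→d11:H1  best=H1
  ? 239.217.0.6  path d0:H1→d1:-→d2:-→d3:-→d4:-→d5:-→d6:-→d7:-→d8:-→d9:-→d10:-→d11:H1→d12:-→d13:-→d14:-→d15:-→d16:H1  best=H1
  ? 83.206.250.212  path d0:H1→d1:-  best=H1
  - 239.217.0.0/16 clear@16
  ? 150.89.160.175  path d0:H1→d1:-→d2:-  best=H1
  + 44.0.0.0/8 (H0) depth=8
  ? 32.0.42.73  path d0:H1→d1:-→d2:-→d3:H3→d4:-  best=H3
  ? 44.254.12.104  path d0:H1→d1:-→d2:-→d3:H3→d4:-→d5:-→d6:-→d7:-→d8:H0→d9:-→d10:-→d11:-→d12:-→d13:-→d14:-→d15:-→d16:H2  best=H2
  + 13.32.0.0/12 (H1) depth=12
  ? 32.0.0.2  path d0:H1→d1:-→d2:-→d3:H3→d4:-  best=H3

== LOOKUPS ==
["H2","H2","H1","H1","H3","H3","H3","H1","H1","H1","H1","H1","H3","H2","H3"]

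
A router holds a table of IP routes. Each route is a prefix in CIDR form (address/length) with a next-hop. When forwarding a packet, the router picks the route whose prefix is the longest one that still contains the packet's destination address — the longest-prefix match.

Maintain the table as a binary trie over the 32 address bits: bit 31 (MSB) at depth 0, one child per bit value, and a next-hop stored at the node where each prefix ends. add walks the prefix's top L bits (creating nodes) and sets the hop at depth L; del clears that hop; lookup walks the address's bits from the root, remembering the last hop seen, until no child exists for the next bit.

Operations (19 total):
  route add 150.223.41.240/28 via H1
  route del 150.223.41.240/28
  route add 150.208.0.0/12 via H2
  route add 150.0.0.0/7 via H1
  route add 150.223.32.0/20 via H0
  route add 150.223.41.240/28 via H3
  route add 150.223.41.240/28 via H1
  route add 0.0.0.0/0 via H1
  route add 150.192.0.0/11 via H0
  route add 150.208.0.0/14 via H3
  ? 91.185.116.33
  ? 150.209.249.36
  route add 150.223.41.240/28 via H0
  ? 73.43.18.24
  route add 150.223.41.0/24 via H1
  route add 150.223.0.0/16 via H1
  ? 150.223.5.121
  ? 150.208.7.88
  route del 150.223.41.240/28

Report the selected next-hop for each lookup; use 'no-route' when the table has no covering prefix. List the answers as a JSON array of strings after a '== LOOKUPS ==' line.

Trace:
  + 150.223.41.240/28 (H1) depth=28
  - 150.223.41.240/28 clear@28
  + 150.208.0.0/12 (H2) depth=12
  + 150.0.0.0/7 (H1) depth=7
  + 150.223.32.0/20 (H0) depth=20
  + 150.223.41.240/28 (H3) depth=28
  + 150.223.41.240/28 (H1) depth=28
  + 0.0.0.0/0 (H1) depth=0
  + 150.192.0.0/11 (H0) depth=11
  + 150.208.0.0/14 (H3) depth=14
  Q 91.185.116.33: descend ε ; hops seen [H1] ; pick H1
  Q 150.209.249.36: descend 10010110110100 ; hops seen [H1,H1,H0,H2,H3] ; pick H3
  + 150.223.41.240/28 (H0) depth=28
  Q 73.43.18.24: descend ε ; hops seen [H1] ; pick H1
  + 150.223.41.0/24 (H1) depth=24
  + 150.223.0.0/16 (H1) depth=16
  Q 150.223.5.121: descend 100101101101111100 ; hops seen [H1,H1,H0,H2,H1] ; pick H1
  Q 150.208.7.88: descend 10010110110100 ; hops seen [H1,H1,H0,H2,H3] ; pick H3
  - 150.223.41.240/28 clear@28

== LOOKUPS ==
["H1","H3","H1","H1","H3"]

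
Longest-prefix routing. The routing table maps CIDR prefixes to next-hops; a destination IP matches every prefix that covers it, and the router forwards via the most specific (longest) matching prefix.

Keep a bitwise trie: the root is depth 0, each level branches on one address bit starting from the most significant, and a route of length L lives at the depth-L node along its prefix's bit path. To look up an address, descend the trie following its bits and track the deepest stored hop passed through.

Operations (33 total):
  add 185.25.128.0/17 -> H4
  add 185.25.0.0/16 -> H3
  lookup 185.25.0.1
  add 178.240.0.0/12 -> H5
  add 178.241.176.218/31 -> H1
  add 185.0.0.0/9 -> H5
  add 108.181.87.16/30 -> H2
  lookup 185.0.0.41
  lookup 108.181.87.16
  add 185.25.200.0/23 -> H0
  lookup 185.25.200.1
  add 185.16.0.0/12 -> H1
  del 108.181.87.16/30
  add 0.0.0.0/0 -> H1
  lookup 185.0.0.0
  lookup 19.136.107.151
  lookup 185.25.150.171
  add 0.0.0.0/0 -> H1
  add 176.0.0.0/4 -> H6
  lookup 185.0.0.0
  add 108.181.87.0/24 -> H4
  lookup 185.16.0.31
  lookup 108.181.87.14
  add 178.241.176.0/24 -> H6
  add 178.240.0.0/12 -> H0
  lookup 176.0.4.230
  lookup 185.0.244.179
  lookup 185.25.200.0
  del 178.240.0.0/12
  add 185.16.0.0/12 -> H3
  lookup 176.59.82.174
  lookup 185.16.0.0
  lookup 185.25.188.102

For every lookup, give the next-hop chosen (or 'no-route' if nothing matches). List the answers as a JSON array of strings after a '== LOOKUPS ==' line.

Apply in order:
  add 185.25.128.0/17 -> H4 at depth 17
  add 185.25.0.0/16 -> H3 at depth 16
  lookup 185.25.0.1: bits 1011100100011001 walk d0:-→d1:-→d2:-→d3:-→d4:-→d5:-→d6:-→d7:-→d8:-→d9:-→d10:-→d11:-→d12:-→d13:-→d14:-→d15:-→d16:H3 -> H3
  add 178.240.0.0/12 -> H5 at depth 12
  add 178.241.176.218/31 -> H1 at depth 31
  add 185.0.0.0/9 -> H5 at depth 9
  add 108.181.87.16/30 -> H2 at depth 30
  lookup 185.0.0.41: bits 10111001000 walk d0:-→d1:-→d2:-→d3:-→d4:-→d5:-→d6:-→d7:-→d8:-→d9:H5→d10:-→d11:- -> H5
  lookup 108.181.87.16: bits 011011001011010101010111000100 walk d0:-→d1:-→d2:-→d3:-→d4:-→d5:-→d6:-→d7:-→d8:-→d9:-→d10:-→d11:-→d12:-→d13:-→d14:-→d15:-→d16:-→d17:-→d18:-→d19:-→d20:-→d21:-→d22:-→d23:-→d24:-→d25:-→d26:-→d27:-→d28:-→d29:-→d30:H2 -> H2
  add 185.25.200.0/23 -> H0 at depth 23
  lookup 185.25.200.1: bits 10111001000110011100100 walk d0:-→d1:-→d2:-→d3:-→d4:-→d5:-→d6:-→d7:-→d8:-→d9:H5→d10:-→d11:-→d12:-→d13:-→d14:-→d15:-→d16:H3→d17:H4→d18:-→d19:-→d20:-→d21:-→d22:-→d23:H0 -> H0
  add 185.16.0.0/12 -> H1 at depth 12
  del 108.181.87.16/30 (clear depth 30)
  add 0.0.0.0/0 -> H1 at depth 0
  lookup 185.0.0.0: bits 10111001000 walk d0:H1→d1:-→d2:-→d3:-→d4:-→d5:-→d6:-→d7:-→d8:-→d9:H5→d10:-→d11:- -> H5
  lookup 19.136.107.151: bits 0 walk d0:H1→d1:- -> H1
  lookup 185.25.150.171: bits 10111001000110011 walk d0:H1→d1:-→d2:-→d3:-→d4:-→d5:-→d6:-→d7:-→d8:-→d9:H5→d10:-→d11:-→d12:H1→d13:-→d14:-→d15:-→d16:H3→d17:H4 -> H4
  add 0.0.0.0/0 -> H1 at depth 0
  add 176.0.0.0/4 -> H6 at depth 4
  lookup 185.0.0.0: bits 10111001000 walk d0:H1→d1:-→d2:-→d3:-→d4:H6→d5:-→d6:-→d7:-→d8:-→d9:H5→d10:-→d11:- -> H5
  add 108.181.87.0/24 -> H4 at depth 24
  lookup 185.16.0.31: bits 101110010001 walk d0:H1→d1:-→d2:-→d3:-→d4:H6→d5:-→d6:-→d7:-→d8:-→d9:H5→d10:-→d11:-→d12:H1 -> H1
  lookup 108.181.87.14: bits 011011001011010101010111000 walk d0:H1→d1:-→d2:-→d3:-→d4:-→d5:-→d6:-→d7:-→d8:-→d9:-→d10:-→d11:-→d12:-→d13:-→d14:-→d15:-→d16:-→d17:-→d18:-→d19:-→d20:-→d21:-→d22:-→d23:-→d24:H4→d25:-→d26:-→d27:- -> H4
  add 178.241.176.0/24 -> H6 at depth 24
  add 178.240.0.0/12 -> H0 at depth 12
  lookup 176.0.4.230: bits 101100 walk d0:H1→d1:-→d2:-→d3:-→d4:H6→d5:-→d6:- -> H6
  lookup 185.0.244.179: bits 10111001000 walk d0:H1→d1:-→d2:-→d3:-→d4:H6→d5:-→d6:-→d7:-→d8:-→d9:H5→d10:-→d11:- -> H5
  lookup 185.25.200.0: bits 10111001000110011100100 walk d0:H1→d1:-→d2:-→d3:-→d4:H6→d5:-→d6:-→d7:-→d8:-→d9:H5→d10:-→d11:-→d12:H1→d13:-→d14:-→d15:-→d16:H3→d17:H4→d18:-→d19:-→d20:-→d21:-→d22:-→d23:H0 -> H0
  del 178.240.0.0/12 (clear depth 12)
  add 185.16.0.0/12 -> H3 at depth 12
  lookup 176.59.82.174: bits 101100 walk d0:H1→d1:-→d2:-→d3:-→d4:H6→d5:-→d6:- -> H6
  lookup 185.16.0.0: bits 101110010001 walk d0:H1→d1:-→d2:-→d3:-→d4:H6→d5:-→d6:-→d7:-→d8:-→d9:H5→d10:-→d11:-→d12:H3 -> H3
  lookup 185.25.188.102: bits 10111001000110011 walk d0:H1→d1:-→d2:-→d3:-→d4:H6→d5:-→d6:-→d7:-→d8:-→d9:H5→d10:-→d11:-→d12:H3→d13:-→d14:-→d15:-→d16:H3→d17:H4 -> H4

== LOOKUPS ==
["H3","H5","H2","H0","H5","H1","H4","H5","H1","H4","H6","H5","H0","H6","H3","H4"]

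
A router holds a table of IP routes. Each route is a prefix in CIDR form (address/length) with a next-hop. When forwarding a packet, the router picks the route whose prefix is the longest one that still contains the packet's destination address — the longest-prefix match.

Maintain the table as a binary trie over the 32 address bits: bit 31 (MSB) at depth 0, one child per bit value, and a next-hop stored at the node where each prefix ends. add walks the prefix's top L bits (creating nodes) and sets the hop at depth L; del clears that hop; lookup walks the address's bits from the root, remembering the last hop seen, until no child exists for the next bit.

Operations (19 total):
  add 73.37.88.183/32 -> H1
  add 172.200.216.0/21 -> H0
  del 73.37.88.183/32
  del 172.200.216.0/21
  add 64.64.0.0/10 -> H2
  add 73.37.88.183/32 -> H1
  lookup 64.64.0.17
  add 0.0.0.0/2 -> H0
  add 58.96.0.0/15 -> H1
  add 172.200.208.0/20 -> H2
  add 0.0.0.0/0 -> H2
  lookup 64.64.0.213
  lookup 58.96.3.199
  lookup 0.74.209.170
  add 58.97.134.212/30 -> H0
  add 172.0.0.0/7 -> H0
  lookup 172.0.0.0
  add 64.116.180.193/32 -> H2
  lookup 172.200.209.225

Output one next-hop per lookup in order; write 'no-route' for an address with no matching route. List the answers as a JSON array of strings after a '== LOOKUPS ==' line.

Trace:
  + 73.37.88.183/32 (H1) depth=32
  + 172.200.216.0/21 (H0) depth=21
  - 73.37.88.183/32 clear@32
  - 172.200.216.0/21 clear@21
  + 64.64.0.0/10 (H2) depth=10
  + 73.37.88.183/32 (H1) depth=32
  ? 64.64.0.17  path d0:-→d1:-→d2:-→d3:-→d4:-→d5:-→d6:-→d7:-→d8:-→d9:-→d10:H2  best=H2
  + 0.0.0.0/2 (H0) depth=2
  + 58.96.0.0/15 (H1) depth=15
  + 172.200.208.0/20 (H2) depth=20
  + 0.0.0.0/0 (H2) depth=0
  ? 64.64.0.213  path d0:H2→d1:-→d2:-→d3:-→d4:-→d5:-→d6:-→d7:-→d8:-→d9:-→d10:H2  best=H2
  ? 58.96.3.199  path d0:H2→d1:-→d2:H0→d3:-→d4:-→d5:-→d6:-→d7:-→d8:-→d9:-→d10:-→d11:-→d12:-→d13:-→d14:-→d15:H1  best=H1
  ? 0.74.209.170  path d0:H2→d1:-→d2:H0  best=H0
  + 58.97.134.212/30 (H0) depth=30
  + 172.0.0.0/7 (H0) depth=7
  ? 172.0.0.0  path d0:H2→d1:-→d2:-→d3:-→d4:-→d5:-→d6:-→d7:H0→d8:-  best=H0
  + 64.116.180.193/32 (H2) depth=32
  ? 172.200.209.225  path d0:H2→d1:-→d2:-→d3:-→d4:-→d5:-→d6:-→d7:H0→d8:-→d9:-→d10:-→d11:-→d12:-→d13:-→d14:-→d15:-→d16:-→d17:-→d18:-→d19:-→d20:H2  best=H2

== LOOKUPS ==
["H2","H2","H1","H0","H0","H2"]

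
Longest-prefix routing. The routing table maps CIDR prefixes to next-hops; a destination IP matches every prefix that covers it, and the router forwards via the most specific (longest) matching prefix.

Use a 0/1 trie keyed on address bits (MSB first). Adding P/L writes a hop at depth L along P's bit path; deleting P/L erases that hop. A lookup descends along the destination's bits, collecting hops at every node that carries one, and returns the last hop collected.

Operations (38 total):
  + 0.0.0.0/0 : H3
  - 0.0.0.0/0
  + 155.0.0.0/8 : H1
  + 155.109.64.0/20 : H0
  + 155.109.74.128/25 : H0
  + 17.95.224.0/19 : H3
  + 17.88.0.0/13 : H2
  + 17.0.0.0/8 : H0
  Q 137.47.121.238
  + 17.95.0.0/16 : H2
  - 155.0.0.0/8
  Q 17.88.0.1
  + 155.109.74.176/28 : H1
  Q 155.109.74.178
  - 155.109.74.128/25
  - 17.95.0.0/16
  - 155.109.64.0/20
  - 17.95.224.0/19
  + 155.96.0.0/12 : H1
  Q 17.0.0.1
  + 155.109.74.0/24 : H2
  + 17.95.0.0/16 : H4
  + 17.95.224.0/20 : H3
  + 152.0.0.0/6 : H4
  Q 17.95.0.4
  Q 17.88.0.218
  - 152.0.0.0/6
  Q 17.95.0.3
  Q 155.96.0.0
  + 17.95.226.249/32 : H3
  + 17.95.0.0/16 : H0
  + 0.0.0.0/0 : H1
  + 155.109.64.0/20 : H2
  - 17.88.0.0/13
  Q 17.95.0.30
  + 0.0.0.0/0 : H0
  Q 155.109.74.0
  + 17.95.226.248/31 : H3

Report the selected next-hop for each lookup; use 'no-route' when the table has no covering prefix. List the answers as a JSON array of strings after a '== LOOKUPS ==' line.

Process each operation:
  add 0.0.0.0/0 -> H3 at depth 0
  del 0.0.0.0/0 (clear depth 0)
  add 155.0.0.0/8 -> H1 at depth 8
  add 155.109.64.0/20 -> H0 at depth 20
  add 155.109.74.128/25 -> H0 at depth 25
  add 17.95.224.0/19 -> H3 at depth 19
  add 17.88.0.0/13 -> H2 at depth 13
  add 17.0.0.0/8 -> H0 at depth 8
  Q 137.47.121.238: descend 100 ; hops seen [∅] ; pick no-route
  add 17.95.0.0/16 -> H2 at depth 16
  del 155.0.0.0/8 (clear depth 8)
  Q 17.88.0.1: descend 0001000101011 ; hops seen [H0,H2] ; pick H2
  add 155.109.74.176/28 -> H1 at depth 28
  Q 155.109.74.178: descend 1001101101101101010010101011 ; hops seen [H0,H0,H1] ; pick H1
  del 155.109.74.128/25 (clear depth 25)
  del 17.95.0.0/16 (clear depth 16)
  del 155.109.64.0/20 (clear depth 20)
  del 17.95.224.0/19 (clear depth 19)
  add 155.96.0.0/12 -> H1 at depth 12
  Q 17.0.0.1: descend 000100010 ; hops seen [H0] ; pick H0
  add 155.109.74.0/24 -> H2 at depth 24
  add 17.95.0.0/16 -> H4 at depth 16
  add 17.95.224.0/20 -> H3 at depth 20
  add 152.0.0.0/6 -> H4 at depth 6
  Q 17.95.0.4: descend 0001000101011111 ; hops seen [H0,H2,H4] ; pick H4
  Q 17.88.0.218: descend 0001000101011 ; hops seen [H0,H2] ; pick H2
  del 152.0.0.0/6 (clear depth 6)
  Q 17.95.0.3: descend 0001000101011111 ; hops seen [H0,H2,H4] ; pick H4
  Q 155.96.0.0: descend 100110110110 ; hops seen [H1] ; pick H1
  add 17.95.226.249/32 -> H3 at depth 32
  add 17.95.0.0/16 -> H0 at depth 16
  add 0.0.0.0/0 -> H1 at depth 0
  add 155.109.64.0/20 -> H2 at depth 20
  del 17.88.0.0/13 (clear depth 13)
  Q 17.95.0.30: descend 0001000101011111 ; hops seen [H1,H0,H0] ; pick H0
  add 0.0.0.0/0 -> H0 at depth 0
  Q 155.109.74.0: descend 100110110110110101001010 ; hops seen [H0,H1,H2,H2] ; pick H2
  add 17.95.226.248/31 -> H3 at depth 31

== LOOKUPS ==
["no-route","H2","H1","H0","H4","H2","H4","H1","H0","H2"]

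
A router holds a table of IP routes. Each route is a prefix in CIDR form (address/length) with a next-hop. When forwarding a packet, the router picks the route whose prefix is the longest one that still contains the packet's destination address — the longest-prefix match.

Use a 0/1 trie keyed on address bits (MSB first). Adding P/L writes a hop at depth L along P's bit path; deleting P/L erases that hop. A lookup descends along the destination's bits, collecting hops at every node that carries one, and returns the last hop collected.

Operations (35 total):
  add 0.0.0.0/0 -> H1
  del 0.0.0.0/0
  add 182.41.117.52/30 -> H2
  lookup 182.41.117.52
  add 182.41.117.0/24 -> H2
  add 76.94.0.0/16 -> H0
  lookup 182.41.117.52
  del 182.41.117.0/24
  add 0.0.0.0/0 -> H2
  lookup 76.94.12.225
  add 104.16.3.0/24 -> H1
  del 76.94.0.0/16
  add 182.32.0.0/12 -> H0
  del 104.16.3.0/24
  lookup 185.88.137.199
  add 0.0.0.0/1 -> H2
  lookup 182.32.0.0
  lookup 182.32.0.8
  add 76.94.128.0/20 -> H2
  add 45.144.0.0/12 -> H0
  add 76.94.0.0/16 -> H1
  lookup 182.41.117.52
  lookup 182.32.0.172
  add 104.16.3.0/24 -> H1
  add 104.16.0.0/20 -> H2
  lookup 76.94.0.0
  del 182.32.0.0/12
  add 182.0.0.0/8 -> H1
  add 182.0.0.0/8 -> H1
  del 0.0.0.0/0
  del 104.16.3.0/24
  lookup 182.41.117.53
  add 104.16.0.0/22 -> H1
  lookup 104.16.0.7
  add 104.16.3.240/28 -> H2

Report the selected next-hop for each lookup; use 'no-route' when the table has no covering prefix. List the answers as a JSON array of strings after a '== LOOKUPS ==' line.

Apply in order:
  add 0.0.0.0/0 -> H1 at depth 0
  - 0.0.0.0/0 clear@0
  add 182.41.117.52/30 -> H2 at depth 30
  lookup 182.41.117.52: bits 101101100010100101110101001101 walk d0:-→d1:-→d2:-→d3:-→d4:-→d5:-→d6:-→d7:-→d8:-→d9:-→d10:-→d11:-→d12:-→d13:-→d14:-→d15:-→d16:-→d17:-→d18:-→d19:-→d20:-→d21:-→d22:-→d23:-→d24:-→d25:-→d26:-→d27:-→d28:-→d29:-→d30:H2 -> H2
  add 182.41.117.0/24 -> H2 at depth 24
  add 76.94.0.0/16 -> H0 at depth 16
  lookup 182.41.117.52: bits 101101100010100101110101001101 walk d0:-→d1:-→d2:-→d3:-→d4:-→d5:-→d6:-→d7:-→d8:-→d9:-→d10:-→d11:-→d12:-→d13:-→d14:-→d15:-→d16:-→d17:-→d18:-→d19:-→d20:-→d21:-→d22:-→d23:-→d24:H2→d25:-→d26:-→d27:-→d28:-→d29:-→d30:H2 -> H2
  - 182.41.117.0/24 clear@24
  add 0.0.0.0/0 -> H2 at depth 0
  lookup 76.94.12.225: bits 0100110001011110 walk d0:H2→d1:-→d2:-→d3:-→d4:-→d5:-→d6:-→d7:-→d8:-→d9:-→d10:-→d11:-→d12:-→d13:-→d14:-→d15:-→d16:H0 -> H0
  add 104.16.3.0/24 -> H1 at depth 24
  - 76.94.0.0/16 clear@16
  add 182.32.0.0/12 -> H0 at depth 12
  - 104.16.3.0/24 clear@24
  lookup 185.88.137.199: bits 1011 walk d0:H2→d1:-→d2:-→d3:-→d4:- -> H2
  add 0.0.0.0/1 -> H2 at depth 1
  lookup 182.32.0.0: bits 101101100010 walk d0:H2→d1:-→d2:-→d3:-→d4:-→d5:-→d6:-→d7:-→d8:-→d9:-→d10:-→d11:-→d12:H0 -> H0
  lookup 182.32.0.8: bits 101101100010 walk d0:H2→d1:-→d2:-→d3:-→d4:-→d5:-→d6:-→d7:-→d8:-→d9:-→d10:-→d11:-→d12:H0 -> H0
  add 76.94.128.0/20 -> H2 at depth 20
  add 45.144.0.0/12 -> H0 at depth 12
  add 76.94.0.0/16 -> H1 at depth 16
  lookup 182.41.117.52: bits 101101100010100101110101001101 walk d0:H2→d1:-→d2:-→d3:-→d4:-→d5:-→d6:-→d7:-→d8:-→d9:-→d10:-→d11:-→d12:H0→d13:-→d14:-→d15:-→d16:-→d17:-→d18:-→d19:-→d20:-→d21:-→d22:-→d23:-→d24:-→d25:-→d26:-→d27:-→d28:-→d29:-→d30:H2 -> H2
  lookup 182.32.0.172: bits 101101100010 walk d0:H2→d1:-→d2:-→d3:-→d4:-→d5:-→d6:-→d7:-→d8:-→d9:-→d10:-→d11:-→d12:H0 -> H0
  add 104.16.3.0/24 -> H1 at depth 24
  add 104.16.0.0/20 -> H2 at depth 20
  lookup 76.94.0.0: bits 0100110001011110 walk d0:H2→d1:H2→d2:-→d3:-→d4:-→d5:-→d6:-→d7:-→d8:-→d9:-→d10:-→d11:-→d12:-→d13:-→d14:-→d15:-→d16:H1 -> H1
  - 182.32.0.0/12 clear@12
  add 182.0.0.0/8 -> H1 at depth 8
  add 182.0.0.0/8 -> H1 at depth 8
  - 0.0.0.0/0 clear@0
  - 104.16.3.0/24 clear@24
  lookup 182.41.117.53: bits 101101100010100101110101001101 walk d0:-→d1:-→d2:-→d3:-→d4:-→d5:-→d6:-→d7:-→d8:H1→d9:-→d10:-→d11:-→d12:-→d13:-→d14:-→d15:-→d16:-→d17:-→d18:-→d19:-→d20:-→d21:-→d22:-→d23:-→d24:-→d25:-→d26:-→d27:-→d28:-→d29:-→d30:H2 -> H2
  add 104.16.0.0/22 -> H1 at depth 22
  lookup 104.16.0.7: bits 0110100000010000000000 walk d0:-→d1:H2→d2:-→d3:-→d4:-→d5:-→d6:-→d7:-→d8:-→d9:-→d10:-→d11:-→d12:-→d13:-→d14:-→d15:-→d16:-→d17:-→d18:-→d19:-→d20:H2→d21:-→d22:H1 -> H1
  add 104.16.3.240/28 -> H2 at depth 28

== LOOKUPS ==
["H2","H2","H0","H2","H0","H0","H2","H0","H1","H2","H1"]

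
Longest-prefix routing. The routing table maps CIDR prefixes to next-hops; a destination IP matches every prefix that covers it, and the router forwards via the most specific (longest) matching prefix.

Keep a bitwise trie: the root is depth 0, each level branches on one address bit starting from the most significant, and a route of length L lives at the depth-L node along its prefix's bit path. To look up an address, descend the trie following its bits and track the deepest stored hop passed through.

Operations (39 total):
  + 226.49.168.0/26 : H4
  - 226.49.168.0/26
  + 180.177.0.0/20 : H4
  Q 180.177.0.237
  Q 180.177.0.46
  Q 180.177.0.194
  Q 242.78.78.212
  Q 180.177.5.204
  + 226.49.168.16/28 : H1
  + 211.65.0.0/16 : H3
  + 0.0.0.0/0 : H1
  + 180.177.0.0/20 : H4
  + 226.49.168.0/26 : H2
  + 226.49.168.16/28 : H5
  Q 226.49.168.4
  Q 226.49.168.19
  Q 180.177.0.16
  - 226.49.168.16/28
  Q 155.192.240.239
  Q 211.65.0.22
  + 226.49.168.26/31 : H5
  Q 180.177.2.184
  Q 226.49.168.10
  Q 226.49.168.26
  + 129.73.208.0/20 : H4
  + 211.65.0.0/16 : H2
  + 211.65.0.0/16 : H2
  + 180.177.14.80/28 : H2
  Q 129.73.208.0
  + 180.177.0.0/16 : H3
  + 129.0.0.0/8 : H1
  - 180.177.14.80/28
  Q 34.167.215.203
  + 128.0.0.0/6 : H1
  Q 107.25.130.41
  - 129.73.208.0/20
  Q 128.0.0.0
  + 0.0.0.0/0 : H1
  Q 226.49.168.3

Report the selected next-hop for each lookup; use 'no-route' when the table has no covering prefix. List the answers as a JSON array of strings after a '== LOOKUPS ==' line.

Process each operation:
  add 226.49.168.0/26 -> H4 at depth 26
  - 226.49.168.0/26 clear@26
  add 180.177.0.0/20 -> H4 at depth 20
  lookup 180.177.0.237: bits 10110100101100010000 walk d0:-→d1:-→d2:-→d3:-→d4:-→d5:-→d6:-→d7:-→d8:-→d9:-→d10:-→d11:-→d12:-→d13:-→d14:-→d15:-→d16:-→d17:-→d18:-→d19:-→d20:H4 -> H4
  lookup 180.177.0.46: bits 10110100101100010000 walk d0:-→d1:-→d2:-→d3:-→d4:-→d5:-→d6:-→d7:-→d8:-→d9:-→d10:-→d11:-→d12:-→d13:-→d14:-→d15:-→d16:-→d17:-→d18:-→d19:-→d20:H4 -> H4
  lookup 180.177.0.194: bits 10110100101100010000 walk d0:-→d1:-→d2:-→d3:-→d4:-→d5:-→d6:-→d7:-→d8:-→d9:-→d10:-→d11:-→d12:-→d13:-→d14:-→d15:-→d16:-→d17:-→d18:-→d19:-→d20:H4 -> H4
  lookup 242.78.78.212: bits 111 walk d0:-→d1:-→d2:-→d3:- -> no-route
  lookup 180.177.5.204: bits 10110100101100010000 walk d0:-→d1:-→d2:-→d3:-→d4:-→d5:-→d6:-→d7:-→d8:-→d9:-→d10:-→d11:-→d12:-→d13:-→d14:-→d15:-→d16:-→d17:-→d18:-→d19:-→d20:H4 -> H4
  add 226.49.168.16/28 -> H1 at depth 28
  add 211.65.0.0/16 -> H3 at depth 16
  add 0.0.0.0/0 -> H1 at depth 0
  add 180.177.0.0/20 -> H4 at depth 20
  add 226.49.168.0/26 -> H2 at depth 26
  add 226.49.168.16/28 -> H5 at depth 28
  lookup 226.49.168.4: bits 111000100011000110101000000 walk d0:H1→d1:-→d2:-→d3:-→d4:-→d5:-→d6:-→d7:-→d8:-→d9:-→d10:-→d11:-→d12:-→d13:-→d14:-→d15:-→d16:-→d17:-→d18:-→d19:-→d20:-→d21:-→d22:-→d23:-→d24:-→d25:-→d26:H2→d27:- -> H2
  lookup 226.49.168.19: bits 1110001000110001101010000001 walk d0:H1→d1:-→d2:-→d3:-→d4:-→d5:-→d6:-→d7:-→d8:-→d9:-→d10:-→d11:-→d12:-→d13:-→d14:-→d15:-→d16:-→d17:-→d18:-→d19:-→d20:-→d21:-→d22:-→d23:-→d24:-→d25:-→d26:H2→d27:-→d28:H5 -> H5
  lookup 180.177.0.16: bits 10110100101100010000 walk d0:H1→d1:-→d2:-→d3:-→d4:-→d5:-→d6:-→d7:-→d8:-→d9:-→d10:-→d11:-→d12:-→d13:-→d14:-→d15:-→d16:-→d17:-→d18:-→d19:-→d20:H4 -> H4
  - 226.49.168.16/28 clear@28
  lookup 155.192.240.239: bits 10 walk d0:H1→d1:-→d2:- -> H1
  lookup 211.65.0.22: bits 1101001101000001 walk d0:H1→d1:-→d2:-→d3:-→d4:-→d5:-→d6:-→d7:-→d8:-→d9:-→d10:-→d11:-→d12:-→d13:-→d14:-→d15:-→d16:H3 -> H3
  add 226.49.168.26/31 -> H5 at depth 31
  lookup 180.177.2.184: bits 10110100101100010000 walk d0:H1→d1:-→d2:-→d3:-→d4:-→d5:-→d6:-→d7:-→d8:-→d9:-→d10:-→d11:-→d12:-→d13:-→d14:-→d15:-→d16:-→d17:-→d18:-→d19:-→d20:H4 -> H4
  lookup 226.49.168.10: bits 111000100011000110101000000 walk d0:H1→d1:-→d2:-→d3:-→d4:-→d5:-→d6:-→d7:-→d8:-→d9:-→d10:-→d11:-→d12:-→d13:-→d14:-→d15:-→d16:-→d17:-→d18:-→d19:-→d20:-→d21:-→d22:-→d23:-→d24:-→d25:-→d26:H2→d27:- -> H2
  lookup 226.49.168.26: bits 1110001000110001101010000001101 walk d0:H1→d1:-→d2:-→d3:-→d4:-→d5:-→d6:-→d7:-→d8:-→d9:-→d10:-→d11:-→d12:-→d13:-→d14:-→d15:-→d16:-→d17:-→d18:-→d19:-→d20:-→d21:-→d22:-→d23:-→d24:-→d25:-→d26:H2→d27:-→d28:-→d29:-→d30:-→d31:H5 -> H5
  add 129.73.208.0/20 -> H4 at depth 20
  add 211.65.0.0/16 -> H2 at depth 16
  add 211.65.0.0/16 -> H2 at depth 16
  add 180.177.14.80/28 -> H2 at depth 28
  lookup 129.73.208.0: bits 10000001010010011101 walk d0:H1→d1:-→d2:-→d3:-→d4:-→d5:-→d6:-→d7:-→d8:-→d9:-→d10:-→d11:-→d12:-→d13:-→d14:-→d15:-→d16:-→d17:-→d18:-→d19:-→d20:H4 -> H4
  add 180.177.0.0/16 -> H3 at depth 16
  add 129.0.0.0/8 -> H1 at depth 8
  - 180.177.14.80/28 clear@28
  lookup 34.167.215.203: bits ε walk d0:H1 -> H1
  add 128.0.0.0/6 -> H1 at depth 6
  lookup 107.25.130.41: bits ε walk d0:H1 -> H1
  - 129.73.208.0/20 clear@20
  lookup 128.0.0.0: bits 1000000 walk d0:H1→d1:-→d2:-→d3:-→d4:-→d5:-→d6:H1→d7:- -> H1
  add 0.0.0.0/0 -> H1 at depth 0
  lookup 226.49.168.3: bits 111000100011000110101000000 walk d0:H1→d1:-→d2:-→d3:-→d4:-→d5:-→d6:-→d7:-→d8:-→d9:-→d10:-→d11:-→d12:-→d13:-→d14:-→d15:-→d16:-→d17:-→d18:-→d19:-→d20:-→d21:-→d22:-→d23:-→d24:-→d25:-→d26:H2→d27:- -> H2

== LOOKUPS ==
["H4","H4","H4","no-route","H4","H2","H5","H4","H1","H3","H4","H2","H5","H4","H1","H1","H1","H2"]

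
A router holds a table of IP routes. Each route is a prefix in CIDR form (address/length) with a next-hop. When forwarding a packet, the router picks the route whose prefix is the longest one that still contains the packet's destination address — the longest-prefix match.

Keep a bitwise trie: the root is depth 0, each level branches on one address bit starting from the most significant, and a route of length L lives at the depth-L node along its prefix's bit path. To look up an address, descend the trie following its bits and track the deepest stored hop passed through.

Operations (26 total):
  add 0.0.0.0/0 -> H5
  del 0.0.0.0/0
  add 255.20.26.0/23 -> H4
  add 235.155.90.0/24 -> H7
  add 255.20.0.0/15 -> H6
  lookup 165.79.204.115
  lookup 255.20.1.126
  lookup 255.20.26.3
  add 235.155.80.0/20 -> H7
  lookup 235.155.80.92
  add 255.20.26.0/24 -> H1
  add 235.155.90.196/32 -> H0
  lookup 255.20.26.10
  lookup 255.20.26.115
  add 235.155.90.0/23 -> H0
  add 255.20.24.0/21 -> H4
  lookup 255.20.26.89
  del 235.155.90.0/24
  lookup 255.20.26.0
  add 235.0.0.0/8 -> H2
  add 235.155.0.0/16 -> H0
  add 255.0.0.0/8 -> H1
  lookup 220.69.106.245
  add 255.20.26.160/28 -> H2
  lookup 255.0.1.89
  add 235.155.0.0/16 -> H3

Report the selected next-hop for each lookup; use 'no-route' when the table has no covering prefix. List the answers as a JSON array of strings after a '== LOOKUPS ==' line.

Trace:
  + 0.0.0.0/0 (H5) depth=0
  - 0.0.0.0/0 clear@0
  + 255.20.26.0/23 (H4) depth=23
  + 235.155.90.0/24 (H7) depth=24
  + 255.20.0.0/15 (H6) depth=15
  ? 165.79.204.115  path d0:-→d1:-  best=no-route
  ? 255.20.1.126  path d0:-→d1:-→d2:-→d3:-→d4:-→d5:-→d6:-→d7:-→d8:-→d9:-→d10:-→d11:-→d12:-→d13:-→d14:-→d15:H6→d16:-→d17:-→d18:-→d19:-  best=H6
  ? 255.20.26.3  path d0:-→d1:-→d2:-→d3:-→d4:-→d5:-→d6:-→d7:-→d8:-→d9:-→d10:-→d11:-→d12:-→d13:-→d14:-→d15:H6→d16:-→d17:-→d18:-→d19:-→d20:-→d21:-→d22:-→d23:H4  best=H4
  + 235.155.80.0/20 (H7) depth=20
  ? 235.155.80.92  path d0:-→d1:-→d2:-→d3:-→d4:-→d5:-→d6:-→d7:-→d8:-→d9:-→d10:-→d11:-→d12:-→d13:-→d14:-→d15:-→d16:-→d17:-→d18:-→d19:-→d20:H7  best=H7
  + 255.20.26.0/24 (H1) depth=24
  + 235.155.90.196/32 (H0) depth=32
  ? 255.20.26.10  path d0:-→d1:-→d2:-→d3:-→d4:-→d5:-→d6:-→d7:-→d8:-→d9:-→d10:-→d11:-→d12:-→d13:-→d14:-→d15:H6→d16:-→d17:-→d18:-→d19:-→d20:-→d21:-→d22:-→d23:H4→d24:H1  best=H1
  ? 255.20.26.115  path d0:-→d1:-→d2:-→d3:-→d4:-→d5:-→d6:-→d7:-→d8:-→d9:-→d10:-→d11:-→d12:-→d13:-→d14:-→d15:H6→d16:-→d17:-→d18:-→d19:-→d20:-→d21:-→d22:-→d23:H4→d24:H1  best=H1
  + 235.155.90.0/23 (H0) depth=23
  + 255.20.24.0/21 (H4) depth=21
  ? 255.20.26.89  path d0:-→d1:-→d2:-→d3:-→d4:-→d5:-→d6:-→d7:-→d8:-→d9:-→d10:-→d11:-→d12:-→d13:-→d14:-→d15:H6→d16:-→d17:-→d18:-→d19:-→d20:-→d21:H4→d22:-→d23:H4→d24:H1  best=H1
  - 235.155.90.0/24 clear@24
  ? 255.20.26.0  path d0:-→d1:-→d2:-→d3:-→d4:-→d5:-→d6:-→d7:-→d8:-→d9:-→d10:-→d11:-→d12:-→d13:-→d14:-→d15:H6→d16:-→d17:-→d18:-→d19:-→d20:-→d21:H4→d22:-→d23:H4→d24:H1  best=H1
  + 235.0.0.0/8 (H2) depth=8
  + 235.155.0.0/16 (H0) depth=16
  + 255.0.0.0/8 (H1) depth=8
  ? 220.69.106.245  path d0:-→d1:-→d2:-  best=no-route
  + 255.20.26.160/28 (H2) depth=28
  ? 255.0.1.89  path d0:-→d1:-→d2:-→d3:-→d4:-→d5:-→d6:-→d7:-→d8:H1→d9:-→d10:-→d11:-  best=H1
  + 235.155.0.0/16 (H3) depth=16

== LOOKUPS ==
["no-route","H6","H4","H7","H1","H1","H1","H1","no-route","H1"]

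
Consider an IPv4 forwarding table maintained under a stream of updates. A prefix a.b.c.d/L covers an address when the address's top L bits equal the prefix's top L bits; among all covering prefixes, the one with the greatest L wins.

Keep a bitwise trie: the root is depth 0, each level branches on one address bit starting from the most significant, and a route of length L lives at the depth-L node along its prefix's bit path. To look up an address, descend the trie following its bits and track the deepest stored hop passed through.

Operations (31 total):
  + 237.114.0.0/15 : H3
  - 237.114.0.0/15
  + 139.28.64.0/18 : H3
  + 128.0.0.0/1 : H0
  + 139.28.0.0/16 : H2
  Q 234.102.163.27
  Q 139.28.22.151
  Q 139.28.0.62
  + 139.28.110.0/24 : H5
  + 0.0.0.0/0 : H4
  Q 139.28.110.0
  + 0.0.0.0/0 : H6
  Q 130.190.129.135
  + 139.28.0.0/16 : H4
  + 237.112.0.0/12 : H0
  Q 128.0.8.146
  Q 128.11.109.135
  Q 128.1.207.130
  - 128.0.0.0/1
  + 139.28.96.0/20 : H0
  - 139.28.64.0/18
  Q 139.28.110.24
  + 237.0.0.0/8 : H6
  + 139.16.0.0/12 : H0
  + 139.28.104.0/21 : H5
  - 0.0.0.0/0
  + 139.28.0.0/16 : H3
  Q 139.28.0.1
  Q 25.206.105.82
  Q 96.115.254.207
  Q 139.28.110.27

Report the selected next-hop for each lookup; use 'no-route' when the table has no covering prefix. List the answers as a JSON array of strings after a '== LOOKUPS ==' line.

Trace:
  + 237.114.0.0/15 (H3) depth=15
  del 237.114.0.0/15 (clear depth 15)
  + 139.28.64.0/18 (H3) depth=18
  + 128.0.0.0/1 (H0) depth=1
  + 139.28.0.0/16 (H2) depth=16
  ? 234.102.163.27  path d0:-→d1:H0→d2:-→d3:-→d4:-→d5:-  best=H0
  ? 139.28.22.151  path d0:-→d1:H0→d2:-→d3:-→d4:-→d5:-→d6:-→d7:-→d8:-→d9:-→d10:-→d11:-→d12:-→d13:-→d14:-→d15:-→d16:H2→d17:-  best=H2
  ? 139.28.0.62  path d0:-→d1:H0→d2:-→d3:-→d4:-→d5:-→d6:-→d7:-→d8:-→d9:-→d10:-→d11:-→d12:-→d13:-→d14:-→d15:-→d16:H2→d17:-  best=H2
  + 139.28.110.0/24 (H5) depth=24
  + 0.0.0.0/0 (H4) depth=0
  ? 139.28.110.0  path d0:H4→d1:H0→d2:-→d3:-→d4:-→d5:-→d6:-→d7:-→d8:-→d9:-→d10:-→d11:-→d12:-→d13:-→d14:-→d15:-→d16:H2→d17:-→d18:H3→d19:-→d20:-→d21:-→d22:-→d23:-→d24:H5  best=H5
  + 0.0.0.0/0 (H6) depth=0
  ? 130.190.129.135  path d0:H6→d1:H0→d2:-→d3:-→d4:-  best=H0
  + 139.28.0.0/16 (H4) depth=16
  + 237.112.0.0/12 (H0) depth=12
  ? 128.0.8.146  path d0:H6→d1:H0→d2:-→d3:-→d4:-  best=H0
  ? 128.11.109.135  path d0:H6→d1:H0→d2:-→d3:-→d4:-  best=H0
  ? 128.1.207.130  path d0:H6→d1:H0→d2:-→d3:-→d4:-  best=H0
  del 128.0.0.0/1 (clear depth 1)
  + 139.28.96.0/20 (H0) depth=20
  del 139.28.64.0/18 (clear depth 18)
  ? 139.28.110.24  path d0:H6→d1:-→d2:-→d3:-→d4:-→d5:-→d6:-→d7:-→d8:-→d9:-→d10:-→d11:-→d12:-→d13:-→d14:-→d15:-→d16:H4→d17:-→d18:-→d19:-→d20:H0→d21:-→d22:-→d23:-→d24:H5  best=H5
  + 237.0.0.0/8 (H6) depth=8
  + 139.16.0.0/12 (H0) depth=12
  + 139.28.104.0/21 (H5) depth=21
  del 0.0.0.0/0 (clear depth 0)
  + 139.28.0.0/16 (H3) depth=16
  ? 139.28.0.1  path d0:-→d1:-→d2:-→d3:-→d4:-→d5:-→d6:-→d7:-→d8:-→d9:-→d10:-→d11:-→d12:H0→d13:-→d14:-→d15:-→d16:H3→d17:-  best=H3
  ? 25.206.105.82  path d0:-  best=no-route
  ? 96.115.254.207  path d0:-  best=no-route
  ? 139.28.110.27  path d0:-→d1:-→d2:-→d3:-→d4:-→d5:-→d6:-→d7:-→d8:-→d9:-→d10:-→d11:-→d12:H0→d13:-→d14:-→d15:-→d16:H3→d17:-→d18:-→d19:-→d20:H0→d21:H5→d22:-→d23:-→d24:H5  best=H5

== LOOKUPS ==
["H0","H2","H2","H5","H0","H0","H0","H0","H5","H3","no-route","no-route","H5"]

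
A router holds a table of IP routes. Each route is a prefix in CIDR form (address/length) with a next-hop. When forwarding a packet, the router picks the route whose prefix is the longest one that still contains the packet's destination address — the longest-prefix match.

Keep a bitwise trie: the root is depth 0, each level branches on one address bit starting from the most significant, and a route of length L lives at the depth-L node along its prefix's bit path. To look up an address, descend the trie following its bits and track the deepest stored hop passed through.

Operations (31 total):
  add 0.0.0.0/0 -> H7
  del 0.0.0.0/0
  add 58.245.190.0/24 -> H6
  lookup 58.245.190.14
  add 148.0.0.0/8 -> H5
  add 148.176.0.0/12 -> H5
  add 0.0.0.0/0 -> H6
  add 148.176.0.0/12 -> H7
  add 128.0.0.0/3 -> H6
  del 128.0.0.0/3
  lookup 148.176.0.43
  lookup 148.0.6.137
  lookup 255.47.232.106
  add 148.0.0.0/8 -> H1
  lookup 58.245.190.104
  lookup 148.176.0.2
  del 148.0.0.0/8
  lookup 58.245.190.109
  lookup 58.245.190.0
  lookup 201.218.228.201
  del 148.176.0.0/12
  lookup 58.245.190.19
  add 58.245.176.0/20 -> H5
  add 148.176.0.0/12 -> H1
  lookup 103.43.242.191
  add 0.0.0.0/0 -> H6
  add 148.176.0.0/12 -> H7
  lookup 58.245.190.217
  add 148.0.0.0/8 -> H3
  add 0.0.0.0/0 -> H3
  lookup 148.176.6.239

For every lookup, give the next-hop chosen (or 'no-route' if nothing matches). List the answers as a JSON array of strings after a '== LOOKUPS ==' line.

Apply in order:
  add 0.0.0.0/0 -> H7 at depth 0
  del 0.0.0.0/0 (clear depth 0)
  add 58.245.190.0/24 -> H6 at depth 24
  Q 58.245.190.14: descend 001110101111010110111110 ; hops seen [H6] ; pick H6
  add 148.0.0.0/8 -> H5 at depth 8
  add 148.176.0.0/12 -> H5 at depth 12
  add 0.0.0.0/0 -> H6 at depth 0
  add 148.176.0.0/12 -> H7 at depth 12
  add 128.0.0.0/3 -> H6 at depth 3
  del 128.0.0.0/3 (clear depth 3)
  Q 148.176.0.43: descend 100101001011 ; hops seen [H6,H5,H7] ; pick H7
  Q 148.0.6.137: descend 10010100 ; hops seen [H6,H5] ; pick H5
  Q 255.47.232.106: descend 1 ; hops seen [H6] ; pick H6
  add 148.0.0.0/8 -> H1 at depth 8
  Q 58.245.190.104: descend 001110101111010110111110 ; hops seen [H6,H6] ; pick H6
  Q 148.176.0.2: descend 100101001011 ; hops seen [H6,H1,H7] ; pick H7
  del 148.0.0.0/8 (clear depth 8)
  Q 58.245.190.109: descend 001110101111010110111110 ; hops seen [H6,H6] ; pick H6
  Q 58.245.190.0: descend 001110101111010110111110 ; hops seen [H6,H6] ; pick H6
  Q 201.218.228.201: descend 1 ; hops seen [H6] ; pick H6
  del 148.176.0.0/12 (clear depth 12)
  Q 58.245.190.19: descend 001110101111010110111110 ; hops seen [H6,H6] ; pick H6
  add 58.245.176.0/20 -> H5 at depth 20
  add 148.176.0.0/12 -> H1 at depth 12
  Q 103.43.242.191: descend 0 ; hops seen [H6] ; pick H6
  add 0.0.0.0/0 -> H6 at depth 0
  add 148.176.0.0/12 -> H7 at depth 12
  Q 58.245.190.217: descend 001110101111010110111110 ; hops seen [H6,H5,H6] ; pick H6
  add 148.0.0.0/8 -> H3 at depth 8
  add 0.0.0.0/0 -> H3 at depth 0
  Q 148.176.6.239: descend 100101001011 ; hops seen [H3,H3,H7] ; pick H7

== LOOKUPS ==
["H6","H7","H5","H6","H6","H7","H6","H6","H6","H6","H6","H6","H7"]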